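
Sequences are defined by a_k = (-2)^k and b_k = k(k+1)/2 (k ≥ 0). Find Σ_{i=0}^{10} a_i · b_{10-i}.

This is [x^10] in the product of the two ordinary generating functions.
Σ = 1·55 − 2·45 + 4·36 − 8·28 + 16·21 − 32·15 + 64·10 − 128·6 + 256·3 − 512·1 + 1024·0 = -131.

-131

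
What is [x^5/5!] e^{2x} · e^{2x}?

1024

The EGF product rule gives c_5 = Σ_{k_1+k_2=5} C(5; k_1,k_2) · ∏ g_i(k_i), where e^{2x} gives (2)^k; e^{2x} gives (2)^k.
g_1(k) for k = 0…5: 1, 2, 4, 8, 16, 32.
g_2(k) for k = 0…5: 1, 2, 4, 8, 16, 32.
c_5 = Σ_k C(5,k)·g_1(k)·g_2(5−k) = 1·1·32 + 5·2·16 + 10·4·8 + 10·8·4 + 5·16·2 + 1·32·1 = 32 + 160 + 320 + 320 + 160 + 32 = 1024.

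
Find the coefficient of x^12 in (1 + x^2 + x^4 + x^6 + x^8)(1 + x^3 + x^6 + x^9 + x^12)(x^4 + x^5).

3

(1 + x^2 + x^4 + x^6 + x^8) has coefficients 1,0,1,0,1,0,1,0,1 for degrees 0…8.
(1 + x^3 + x^6 + x^9 + x^12) has coefficients 1,0,0,1,0,0,1,0,0,1,0,0,1 for degrees 0…12.
Finally multiplying by (x^4 + x^5), the product of all factors after the first has coefficients 0,0,0,0,1,1,0,1,1,0,1,1,0 for degrees 0…12.
[x^12] = 1·0 + 1·1 + 1·1 + 1·0 + 1·1 = 3.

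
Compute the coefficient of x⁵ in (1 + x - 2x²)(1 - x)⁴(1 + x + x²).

(1 + x - 2x²) has coefficients 1,1,-2 for degrees 0…2.
(1 - x)⁴ has coefficients 1,-4,6,-4,1,0 for degrees 0…5.
Finally multiplying by (1 + x + x²), the product of all factors after the first has coefficients 1,-3,3,-2,3,-3 for degrees 0…5.
[x⁵] = 1·(-3) + 1·3 − 2·(-2) = 4.

4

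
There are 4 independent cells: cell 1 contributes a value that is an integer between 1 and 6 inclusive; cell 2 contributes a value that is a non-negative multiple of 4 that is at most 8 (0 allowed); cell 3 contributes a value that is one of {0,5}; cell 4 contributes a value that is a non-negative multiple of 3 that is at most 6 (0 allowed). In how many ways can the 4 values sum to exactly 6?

4

The generating function for the choices is (x + x² + x³ + x⁴ + x⁵ + x⁶)·(1 + x⁴ + x⁸)·(1 + x⁵)·(1 + x³ + x⁶); the count is [x⁶].
(x + x² + x³ + x⁴ + x⁵ + x⁶) has coefficients 0,1,1,1,1,1,1 for degrees 0…6.
(1 + x⁴ + x⁸) has coefficients 1,0,0,0,1,0,0 for degrees 0…6.
Multiplying by (1 + x⁵) gives running coefficients 1,0,0,0,1,1,0 for degrees 0…6.
Finally multiplying by (1 + x³ + x⁶), the product of all factors after the first has coefficients 1,0,0,1,1,1,1 for degrees 0…6.
[x⁶] = 1·1 + 1·1 + 1·1 + 1·0 + 1·0 + 1·1 = 4.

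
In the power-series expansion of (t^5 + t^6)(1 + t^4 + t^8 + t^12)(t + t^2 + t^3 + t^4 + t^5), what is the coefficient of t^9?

2

(t^5 + t^6) has coefficients 0,0,0,0,0,1,1 for degrees 0…6.
(1 + t^4 + t^8 + t^12) has coefficients 1,0,0,0,1,0,0,0,1,0 for degrees 0…9.
Finally multiplying by (t + t^2 + t^3 + t^4 + t^5), the product of all factors after the first has coefficients 0,1,1,1,1,2,1,1,1,2 for degrees 0…9.
[t^9] = 1·1 + 1·1 = 2.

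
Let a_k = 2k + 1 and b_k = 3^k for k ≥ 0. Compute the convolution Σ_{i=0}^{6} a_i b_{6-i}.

Write out a_i and b_{6-i} for i = 0,…,6 and sum the products.
Σ = 1·729 + 3·243 + 5·81 + 7·27 + 9·9 + 11·3 + 13·1 = 2179.

2179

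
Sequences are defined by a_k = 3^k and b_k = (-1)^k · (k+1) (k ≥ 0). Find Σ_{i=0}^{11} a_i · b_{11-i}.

This is [x^11] in the product of the two ordinary generating functions.
Σ = 1·(-12) + 3·11 + 9·(-10) + 27·9 + 81·(-8) + 243·7 + 729·(-6) + 2187·5 + 6561·(-4) + 19683·3 + 59049·(-2) + 177147·1 = 99642.

99642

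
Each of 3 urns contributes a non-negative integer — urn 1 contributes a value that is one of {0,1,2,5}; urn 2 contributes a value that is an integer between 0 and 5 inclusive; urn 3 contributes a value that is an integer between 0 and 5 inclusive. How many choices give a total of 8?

The generating function for the choices is (1 + q + q² + q⁵)·(1 + q + q² + q³ + q⁴ + q⁵)·(1 + q + q² + q³ + q⁴ + q⁵); the count is [q⁸].
(1 + q + q² + q⁵) has coefficients 1,1,1,0,0,1 for degrees 0…5.
(1 + q + q² + q³ + q⁴ + q⁵) has coefficients 1,1,1,1,1,1,0,0,0 for degrees 0…8.
Finally multiplying by (1 + q + q² + q³ + q⁴ + q⁵), the product of all factors after the first has coefficients 1,2,3,4,5,6,5,4,3 for degrees 0…8.
[q⁸] = 1·3 + 1·4 + 1·5 + 1·4 = 16.

16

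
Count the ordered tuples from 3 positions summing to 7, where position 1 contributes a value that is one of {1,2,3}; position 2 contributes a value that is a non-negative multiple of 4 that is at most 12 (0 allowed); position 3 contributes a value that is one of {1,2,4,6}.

4

The generating function for the choices is (t + t² + t³)·(1 + t⁴ + t⁸ + t¹²)·(t + t² + t⁴ + t⁶); the count is [t⁷].
(t + t² + t³) has coefficients 0,1,1,1 for degrees 0…3.
(1 + t⁴ + t⁸ + t¹²) has coefficients 1,0,0,0,1,0,0,0 for degrees 0…7.
Finally multiplying by (t + t² + t⁴ + t⁶), the product of all factors after the first has coefficients 0,1,1,0,1,1,2,0 for degrees 0…7.
[t⁷] = 1·2 + 1·1 + 1·1 = 4.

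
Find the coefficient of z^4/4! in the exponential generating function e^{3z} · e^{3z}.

1296

The EGF product rule gives c_4 = Σ_{k_1+k_2=4} C(4; k_1,k_2) · ∏ g_i(k_i), where e^{3z} gives (3)^k; e^{3z} gives (3)^k.
g_1(k) for k = 0…4: 1, 3, 9, 27, 81.
g_2(k) for k = 0…4: 1, 3, 9, 27, 81.
c_4 = Σ_k C(4,k)·g_1(k)·g_2(4−k) = 1·1·81 + 4·3·27 + 6·9·9 + 4·27·3 + 1·81·1 = 81 + 324 + 486 + 324 + 81 = 1296.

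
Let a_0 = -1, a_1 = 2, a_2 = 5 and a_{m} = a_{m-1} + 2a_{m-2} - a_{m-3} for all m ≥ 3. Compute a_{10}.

624

The ordinary generating function has denominator 1 - x - 2x^2 + x^3.
Iterating the recurrence: a_0,…,a_{10} = -1, 2, 5, 10, 18, 33, 59, 107, 192, 347, 624.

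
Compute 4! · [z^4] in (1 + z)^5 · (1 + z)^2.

The EGF product rule gives c_4 = Σ_{k_1+k_2=4} C(4; k_1,k_2) · ∏ g_i(k_i), where (1+z)^5 gives the falling factorial (5)_k; (1+z)^2 gives the falling factorial (2)_k.
g_1(k) for k = 0…4: 1, 5, 20, 60, 120.
g_2(k) for k = 0…4: 1, 2, 2, 0, 0.
c_4 = Σ_k C(4,k)·g_1(k)·g_2(4−k) = 6·20·2 + 4·60·2 + 1·120·1 = 240 + 480 + 120 = 840.

840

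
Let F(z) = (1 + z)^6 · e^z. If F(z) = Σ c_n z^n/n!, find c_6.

13327

The EGF product rule gives c_6 = Σ_{k_1+k_2=6} C(6; k_1,k_2) · ∏ g_i(k_i), where (1+z)^6 gives the falling factorial (6)_k; e^z gives (1)^k.
g_1(k) for k = 0…6: 1, 6, 30, 120, 360, 720, 720.
g_2(k) for k = 0…6: 1, 1, 1, 1, 1, 1, 1.
c_6 = Σ_k C(6,k)·g_1(k)·g_2(6−k) = 1·1·1 + 6·6·1 + 15·30·1 + 20·120·1 + 15·360·1 + 6·720·1 + 1·720·1 = 1 + 36 + 450 + 2400 + 5400 + 4320 + 720 = 13327.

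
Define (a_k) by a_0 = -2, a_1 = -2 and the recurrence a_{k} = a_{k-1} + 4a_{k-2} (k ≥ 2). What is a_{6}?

-362

The ordinary generating function has denominator 1 - z - 4z^2.
Iterating the recurrence: a_0,…,a_{6} = -2, -2, -10, -18, -58, -130, -362.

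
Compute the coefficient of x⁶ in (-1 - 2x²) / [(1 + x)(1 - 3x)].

The denominator gives the recurrence a_n = 2a_(n−1) + 3a_(n−2) for n ≥ 3; the numerator fixes a_0 = -1, a_1 = -2, a_2 = -9.
Iterating: -1, -2, -9, -24, -75, -222, -669, so a_6 = -669.

-669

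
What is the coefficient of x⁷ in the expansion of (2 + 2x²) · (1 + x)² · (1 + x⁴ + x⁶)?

8

(2 + 2x²) has coefficients 2,0,2 for degrees 0…2.
(1 + x)² has coefficients 1,2,1,0,0,0,0,0 for degrees 0…7.
Finally multiplying by (1 + x⁴ + x⁶), the product of all factors after the first has coefficients 1,2,1,0,1,2,2,2 for degrees 0…7.
[x⁷] = 2·2 + 2·2 = 8.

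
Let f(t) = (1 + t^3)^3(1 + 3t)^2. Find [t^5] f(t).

(1 + t^3)^3 has coefficients 1,0,0,3,0,0 for degrees 0…5.
(1 + 3t)^2 has coefficients 1,6,9,0,0,0 for degrees 0…5.
[t^5] = 1·0 + 3·9 = 27.

27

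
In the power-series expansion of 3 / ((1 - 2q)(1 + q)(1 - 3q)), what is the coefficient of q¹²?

Partial fractions give a closed form: a_n = (-4)·2^n + (1/4)·(-1)^n + (27/4)·3^n.
At n = 12: a_12 = 3570843.

3570843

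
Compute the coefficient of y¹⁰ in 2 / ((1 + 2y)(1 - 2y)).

Partial fractions give a closed form: a_n = (1)·(-2)^n + (1)·2^n.
At n = 10: a_10 = 2048.

2048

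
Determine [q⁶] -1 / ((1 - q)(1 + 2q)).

-43

Partial fractions give a closed form: a_n = (-1/3)·1^n + (-2/3)·(-2)^n.
At n = 6: a_6 = -43.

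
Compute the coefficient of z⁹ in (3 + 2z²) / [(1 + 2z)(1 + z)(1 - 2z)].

-1193

The denominator gives the recurrence a_n = −a_(n−1) + 4a_(n−2) + 4a_(n−3) for n ≥ 3; the numerator fixes a_0 = 3, a_1 = -3, a_2 = 17.
Iterating: 3, -3, 17, -17, 73, -73, 297, -297, 1193, -1193, so a_9 = -1193.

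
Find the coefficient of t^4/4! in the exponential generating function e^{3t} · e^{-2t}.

1

The EGF product rule gives c_4 = Σ_{k_1+k_2=4} C(4; k_1,k_2) · ∏ g_i(k_i), where e^{3t} gives (3)^k; e^{-2t} gives (-2)^k.
g_1(k) for k = 0…4: 1, 3, 9, 27, 81.
g_2(k) for k = 0…4: 1, -2, 4, -8, 16.
c_4 = Σ_k C(4,k)·g_1(k)·g_2(4−k) = 1·1·16 + 4·3·(-8) + 6·9·4 + 4·27·(-2) + 1·81·1 = 16 − 96 + 216 − 216 + 81 = 1.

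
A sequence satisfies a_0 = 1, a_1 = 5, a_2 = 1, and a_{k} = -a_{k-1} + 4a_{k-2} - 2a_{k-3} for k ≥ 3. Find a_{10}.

The ordinary generating function has denominator 1 + x - 4x^2 + 2x^3.
Iterating the recurrence: a_0,…,a_{10} = 1, 5, 1, 17, -23, 89, -215, 617, -1655, 4553, -12407.

-12407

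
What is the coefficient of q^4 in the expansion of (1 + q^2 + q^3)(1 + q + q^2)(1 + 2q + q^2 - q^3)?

(1 + q^2 + q^3) has coefficients 1,0,1,1 for degrees 0…3.
(1 + q + q^2) has coefficients 1,1,1,0,0 for degrees 0…4.
Finally multiplying by (1 + 2q + q^2 - q^3), the product of all factors after the first has coefficients 1,3,4,2,0 for degrees 0…4.
[q^4] = 1·0 + 1·4 + 1·3 = 7.

7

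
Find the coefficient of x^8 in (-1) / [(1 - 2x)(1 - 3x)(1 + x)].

-14421

Partial fractions give a closed form: a_n = (4/3)·2^n + (-9/4)·3^n + (-1/12)·(-1)^n.
At n = 8: a_8 = -14421.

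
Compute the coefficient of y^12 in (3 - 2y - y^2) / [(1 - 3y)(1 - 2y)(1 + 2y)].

Partial fractions give a closed form: a_n = (4)·3^n + (-7/4)·2^n + (3/4)·(-2)^n.
At n = 12: a_12 = 2121668.

2121668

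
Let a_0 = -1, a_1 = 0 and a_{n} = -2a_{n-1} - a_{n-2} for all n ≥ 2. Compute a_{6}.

The ordinary generating function has denominator 1 + 2z + z^2.
Iterating the recurrence: a_0,…,a_{6} = -1, 0, 1, -2, 3, -4, 5.

5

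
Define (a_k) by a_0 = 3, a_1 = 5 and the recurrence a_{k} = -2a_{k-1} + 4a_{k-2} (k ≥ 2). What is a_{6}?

-320

The ordinary generating function has denominator 1 + 2x - 4x^2.
Iterating the recurrence: a_0,…,a_{6} = 3, 5, 2, 16, -24, 112, -320.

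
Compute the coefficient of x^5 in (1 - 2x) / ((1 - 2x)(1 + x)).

-1

Partial fractions give a closed form: a_n = (1)·(-1)^n.
At n = 5: a_5 = -1.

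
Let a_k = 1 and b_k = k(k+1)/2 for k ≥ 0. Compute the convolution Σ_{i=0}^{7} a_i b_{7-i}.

Write out a_i and b_{7-i} for i = 0,…,7 and sum the products.
Σ = 1·28 + 1·21 + 1·15 + 1·10 + 1·6 + 1·3 + 1·1 + 1·0 = 84.

84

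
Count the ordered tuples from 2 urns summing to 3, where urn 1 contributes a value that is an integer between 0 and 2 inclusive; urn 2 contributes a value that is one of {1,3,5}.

2

The generating function for the choices is (1 + y + y^2)·(y + y^3 + y^5); the count is [y^3].
(1 + y + y^2) has coefficients 1,1,1 for degrees 0…2.
(y + y^3 + y^5) has coefficients 0,1,0,1 for degrees 0…3.
[y^3] = 1·1 + 1·0 + 1·1 = 2.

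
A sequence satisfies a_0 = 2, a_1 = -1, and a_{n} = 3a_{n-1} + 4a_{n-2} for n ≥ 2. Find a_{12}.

3355445

The ordinary generating function has denominator 1 - 3q - 4q^2.
Iterating the recurrence: a_0,…,a_{12} = 2, -1, 5, 11, 53, 203, 821, 3275, 13109, 52427, 209717, 838859, 3355445.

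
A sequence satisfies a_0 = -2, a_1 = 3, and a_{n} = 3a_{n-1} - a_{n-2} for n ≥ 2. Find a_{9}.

The ordinary generating function has denominator 1 - 3x + x^2.
Iterating the recurrence: a_0,…,a_{9} = -2, 3, 11, 30, 79, 207, 542, 1419, 3715, 9726.

9726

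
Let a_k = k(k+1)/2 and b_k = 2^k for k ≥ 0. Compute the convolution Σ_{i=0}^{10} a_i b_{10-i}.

Write out a_i and b_{10-i} for i = 0,…,10 and sum the products.
Σ = 0·1024 + 1·512 + 3·256 + 6·128 + 10·64 + 15·32 + 21·16 + 28·8 + 36·4 + 45·2 + 55·1 = 4017.

4017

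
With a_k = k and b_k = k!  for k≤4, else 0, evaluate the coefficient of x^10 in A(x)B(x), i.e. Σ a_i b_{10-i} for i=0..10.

221

The convolution is the x^10 coefficient of A(x)B(x).
Σ = 0·0 + 1·0 + 2·0 + 3·0 + 4·0 + 5·0 + 6·24 + 7·6 + 8·2 + 9·1 + 10·1 = 221.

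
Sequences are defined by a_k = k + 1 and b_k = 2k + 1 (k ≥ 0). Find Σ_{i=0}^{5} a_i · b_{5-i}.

Write out a_i and b_{5-i} for i = 0,…,5 and sum the products.
Σ = 1·11 + 2·9 + 3·7 + 4·5 + 5·3 + 6·1 = 91.

91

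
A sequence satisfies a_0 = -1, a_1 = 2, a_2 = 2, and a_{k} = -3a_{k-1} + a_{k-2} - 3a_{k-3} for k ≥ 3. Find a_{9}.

-550

The ordinary generating function has denominator 1 + 3z - z^2 + 3z^3.
Iterating the recurrence: a_0,…,a_{9} = -1, 2, 2, -1, -1, -4, 14, -43, 155, -550.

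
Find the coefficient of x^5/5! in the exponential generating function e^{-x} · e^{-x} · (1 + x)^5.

88

The EGF product rule gives c_5 = Σ_{k_1+k_2+k_3=5} C(5; k_1,k_2,k_3) · ∏ g_i(k_i), where e^{-x} gives (-1)^k; e^{-x} gives (-1)^k; (1+x)^5 gives the falling factorial (5)_k.
g_1(k) for k = 0…5: 1, -1, 1, -1, 1, -1.
g_2(k) for k = 0…5: 1, -1, 1, -1, 1, -1.
g_3(k) for k = 0…5: 1, 5, 20, 60, 120, 120.
First combine the last two factors: h(k) = Σ_j C(k,j)·g_2(j)·g_3(k−j) for k = 0…5: 1, 4, 11, 14, -19, -56.
c_5 = Σ_k C(5,k)·g_1(k)·h(5−k) = 1·1·(-56) + 5·(-1)·(-19) + 10·1·14 + 10·(-1)·11 + 5·1·4 + 1·(-1)·1 = −56 + 95 + 140 − 110 + 20 − 1 = 88.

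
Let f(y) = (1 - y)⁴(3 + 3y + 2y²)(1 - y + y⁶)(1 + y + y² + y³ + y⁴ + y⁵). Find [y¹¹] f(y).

3

(1 - y)⁴ has coefficients 1,-4,6,-4,1 for degrees 0…4.
(3 + 3y + 2y²) has coefficients 3,3,2,0,0,0,0,0,0,0,0,0 for degrees 0…11.
Multiplying by (1 - y + y⁶) gives running coefficients 3,0,-1,-2,0,0,3,3,2,0,0,0 for degrees 0…11.
Finally multiplying by (1 + y + y² + y³ + y⁴ + y⁵), the product of all factors after the first has coefficients 3,3,2,0,0,0,0,3,6,8,8,8 for degrees 0…11.
[y¹¹] = 1·8 − 4·8 + 6·8 − 4·6 + 1·3 = 3.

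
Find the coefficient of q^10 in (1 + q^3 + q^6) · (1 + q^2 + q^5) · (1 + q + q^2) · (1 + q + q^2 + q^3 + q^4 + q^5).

16

(1 + q^3 + q^6) has coefficients 1,0,0,1,0,0,1 for degrees 0…6.
(1 + q^2 + q^5) has coefficients 1,0,1,0,0,1,0,0,0,0,0 for degrees 0…10.
Multiplying by (1 + q + q^2) gives running coefficients 1,1,2,1,1,1,1,1,0,0,0 for degrees 0…10.
Finally multiplying by (1 + q + q^2 + q^3 + q^4 + q^5), the product of all factors after the first has coefficients 1,2,4,5,6,7,7,7,5,4,3 for degrees 0…10.
[q^10] = 1·3 + 1·7 + 1·6 = 16.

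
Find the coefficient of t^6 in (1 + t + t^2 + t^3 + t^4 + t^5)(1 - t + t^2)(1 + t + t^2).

2

(1 + t + t^2 + t^3 + t^4 + t^5) has coefficients 1,1,1,1,1,1 for degrees 0…5.
(1 - t + t^2) has coefficients 1,-1,1,0,0,0,0 for degrees 0…6.
Finally multiplying by (1 + t + t^2), the product of all factors after the first has coefficients 1,0,1,0,1,0,0 for degrees 0…6.
[t^6] = 1·0 + 1·0 + 1·1 + 1·0 + 1·1 + 1·0 = 2.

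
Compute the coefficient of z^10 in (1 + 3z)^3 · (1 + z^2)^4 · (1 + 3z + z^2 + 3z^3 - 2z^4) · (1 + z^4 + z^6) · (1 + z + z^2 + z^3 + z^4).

(1 + 3z)^3 has coefficients 1,9,27,27 for degrees 0…3.
(1 + z^2)^4 has coefficients 1,0,4,0,6,0,4,0,1,0,0 for degrees 0…10.
Multiplying by (1 + 3z + z^2 + 3z^3 - 2z^4) gives running coefficients 1,3,5,15,8,30,2,30,-7,15,-7 for degrees 0…10.
Multiplying by (1 + z^4 + z^6) gives running coefficients 1,3,5,15,9,33,8,48,6,60,3 for degrees 0…10.
Finally multiplying by (1 + z + z^2 + z^3 + z^4), the product of all factors after the first has coefficients 1,4,9,24,33,65,70,113,104,155,125 for degrees 0…10.
[z^10] = 1·125 + 9·155 + 27·104 + 27·113 = 7379.

7379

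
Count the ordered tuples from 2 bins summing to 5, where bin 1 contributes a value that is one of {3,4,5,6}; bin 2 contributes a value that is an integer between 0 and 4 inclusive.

The generating function for the choices is (q^3 + q^4 + q^5 + q^6)·(1 + q + q^2 + q^3 + q^4); the count is [q^5].
(q^3 + q^4 + q^5 + q^6) has coefficients 0,0,0,1,1,1 for degrees 0…5.
(1 + q + q^2 + q^3 + q^4) has coefficients 1,1,1,1,1,0 for degrees 0…5.
[q^5] = 1·1 + 1·1 + 1·1 = 3.

3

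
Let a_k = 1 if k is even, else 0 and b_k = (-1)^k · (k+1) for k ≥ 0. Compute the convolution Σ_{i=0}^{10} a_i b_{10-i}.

Write out a_i and b_{10-i} for i = 0,…,10 and sum the products.
Σ = 1·11 + 0·(-10) + 1·9 + 0·(-8) + 1·7 + 0·(-6) + 1·5 + 0·(-4) + 1·3 + 0·(-2) + 1·1 = 36.

36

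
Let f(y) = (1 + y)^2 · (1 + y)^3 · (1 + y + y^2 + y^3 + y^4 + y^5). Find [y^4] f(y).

(1 + y)^2 has coefficients 1,2,1 for degrees 0…2.
(1 + y)^3 has coefficients 1,3,3,1,0 for degrees 0…4.
Finally multiplying by (1 + y + y^2 + y^3 + y^4 + y^5), the product of all factors after the first has coefficients 1,4,7,8,8 for degrees 0…4.
[y^4] = 1·8 + 2·8 + 1·7 = 31.

31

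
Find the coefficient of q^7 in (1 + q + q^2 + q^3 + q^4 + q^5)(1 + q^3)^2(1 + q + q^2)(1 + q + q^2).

(1 + q + q^2 + q^3 + q^4 + q^5) has coefficients 1,1,1,1,1,1 for degrees 0…5.
(1 + q^3)^2 has coefficients 1,0,0,2,0,0,1,0 for degrees 0…7.
Multiplying by (1 + q + q^2) gives running coefficients 1,1,1,2,2,2,1,1 for degrees 0…7.
Finally multiplying by (1 + q + q^2), the product of all factors after the first has coefficients 1,2,3,4,5,6,5,4 for degrees 0…7.
[q^7] = 1·4 + 1·5 + 1·6 + 1·5 + 1·4 + 1·3 = 27.

27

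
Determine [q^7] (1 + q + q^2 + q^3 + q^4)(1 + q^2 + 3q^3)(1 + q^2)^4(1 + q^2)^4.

(1 + q + q^2 + q^3 + q^4) has coefficients 1,1,1,1,1 for degrees 0…4.
(1 + q^2 + 3q^3) has coefficients 1,0,1,3,0,0,0,0 for degrees 0…7.
Multiplying by (1 + q^2)^4 gives running coefficients 1,0,5,3,10,12,10,18 for degrees 0…7.
Finally multiplying by (1 + q^2)^4, the product of all factors after the first has coefficients 1,0,9,3,36,24,84,84 for degrees 0…7.
[q^7] = 1·84 + 1·84 + 1·24 + 1·36 + 1·3 = 231.

231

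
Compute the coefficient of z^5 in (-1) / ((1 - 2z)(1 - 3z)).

-665

The denominator gives the recurrence a_n = 5a_(n−1) − 6a_(n−2) for n ≥ 2; the numerator fixes a_0 = -1, a_1 = -5.
Iterating: -1, -5, -19, -65, -211, -665, so a_5 = -665.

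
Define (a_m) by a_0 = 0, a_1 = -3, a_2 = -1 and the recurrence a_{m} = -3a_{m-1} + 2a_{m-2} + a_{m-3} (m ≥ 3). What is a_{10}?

9329

The ordinary generating function has denominator 1 + 3z - 2z^2 - z^3.
Iterating the recurrence: a_0,…,a_{10} = 0, -3, -1, -3, 4, -19, 62, -220, 765, -2673, 9329.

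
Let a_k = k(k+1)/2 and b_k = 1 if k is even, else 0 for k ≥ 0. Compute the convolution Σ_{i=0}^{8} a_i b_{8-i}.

70

This is [x^8] in the product of the two ordinary generating functions.
Σ = 0·1 + 1·0 + 3·1 + 6·0 + 10·1 + 15·0 + 21·1 + 28·0 + 36·1 = 70.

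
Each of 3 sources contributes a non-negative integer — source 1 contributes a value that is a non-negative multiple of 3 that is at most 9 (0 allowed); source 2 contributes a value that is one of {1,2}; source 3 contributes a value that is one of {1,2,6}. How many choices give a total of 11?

The generating function for the choices is (1 + y³ + y⁶ + y⁹)·(y + y²)·(y + y² + y⁶); the count is [y¹¹].
(1 + y³ + y⁶ + y⁹) has coefficients 1,0,0,1,0,0,1,0,0,1 for degrees 0…9.
(y + y²) has coefficients 0,1,1,0,0,0,0,0,0,0,0,0 for degrees 0…11.
Finally multiplying by (y + y² + y⁶), the product of all factors after the first has coefficients 0,0,1,2,1,0,0,1,1,0,0,0 for degrees 0…11.
[y¹¹] = 1·0 + 1·1 + 1·0 + 1·1 = 2.

2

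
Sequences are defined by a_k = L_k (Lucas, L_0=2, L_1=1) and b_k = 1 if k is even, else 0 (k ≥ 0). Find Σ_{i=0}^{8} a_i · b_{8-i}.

77

Write out a_i and b_{8-i} for i = 0,…,8 and sum the products.
Σ = 2·1 + 1·0 + 3·1 + 4·0 + 7·1 + 11·0 + 18·1 + 29·0 + 47·1 = 77.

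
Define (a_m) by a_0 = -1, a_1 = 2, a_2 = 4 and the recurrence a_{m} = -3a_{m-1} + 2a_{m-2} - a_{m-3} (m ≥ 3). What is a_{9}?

The ordinary generating function has denominator 1 + 3y - 2y^2 + y^3.
Iterating the recurrence: a_0,…,a_{9} = -1, 2, 4, -7, 27, -99, 358, -1299, 4712, -17092.

-17092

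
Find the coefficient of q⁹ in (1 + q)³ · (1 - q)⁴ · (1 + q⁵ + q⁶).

(1 + q)³ has coefficients 1,3,3,1 for degrees 0…3.
(1 - q)⁴ has coefficients 1,-4,6,-4,1,0,0,0,0,0 for degrees 0…9.
Finally multiplying by (1 + q⁵ + q⁶), the product of all factors after the first has coefficients 1,-4,6,-4,1,1,-3,2,2,-3 for degrees 0…9.
[q⁹] = 1·(-3) + 3·2 + 3·2 + 1·(-3) = 6.

6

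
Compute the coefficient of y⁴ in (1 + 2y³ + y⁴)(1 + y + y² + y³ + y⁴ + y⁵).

(1 + 2y³ + y⁴) has coefficients 1,0,0,2,1 for degrees 0…4.
(1 + y + y² + y³ + y⁴ + y⁵) has coefficients 1,1,1,1,1 for degrees 0…4.
[y⁴] = 1·1 + 2·1 + 1·1 = 4.

4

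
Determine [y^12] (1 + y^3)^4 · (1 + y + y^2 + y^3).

(1 + y^3)^4 has coefficients 1,0,0,4,0,0,6,0,0,4,0,0,1 for degrees 0…12.
(1 + y + y^2 + y^3) has coefficients 1,1,1,1,0,0,0,0,0,0,0,0,0 for degrees 0…12.
[y^12] = 1·0 + 4·0 + 6·0 + 4·1 + 1·1 = 5.

5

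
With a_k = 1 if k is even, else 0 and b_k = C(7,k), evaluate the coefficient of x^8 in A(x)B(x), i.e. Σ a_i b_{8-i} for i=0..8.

64

Write out a_i and b_{8-i} for i = 0,…,8 and sum the products.
Σ = 1·0 + 0·1 + 1·7 + 0·21 + 1·35 + 0·35 + 1·21 + 0·7 + 1·1 = 64.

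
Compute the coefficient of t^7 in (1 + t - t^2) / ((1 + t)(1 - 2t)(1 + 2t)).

21

Partial fractions give a closed form: a_n = (1/3)·(-1)^n + (5/12)·2^n + (1/4)·(-2)^n.
At n = 7: a_7 = 21.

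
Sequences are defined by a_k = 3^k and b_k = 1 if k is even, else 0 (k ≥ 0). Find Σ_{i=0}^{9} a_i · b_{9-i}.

The convolution is the x^9 coefficient of A(x)B(x).
Σ = 1·0 + 3·1 + 9·0 + 27·1 + 81·0 + 243·1 + 729·0 + 2187·1 + 6561·0 + 19683·1 = 22143.

22143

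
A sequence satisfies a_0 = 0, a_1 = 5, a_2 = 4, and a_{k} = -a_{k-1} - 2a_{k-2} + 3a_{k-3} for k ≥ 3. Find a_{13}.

The ordinary generating function has denominator 1 + z + 2z^2 - 3z^3.
Iterating the recurrence: a_0,…,a_{13} = 0, 5, 4, -14, 21, 19, -103, 128, 135, -700, 814, 991, -4719, 5179.

5179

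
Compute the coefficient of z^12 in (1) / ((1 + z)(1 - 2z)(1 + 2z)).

Partial fractions give a closed form: a_n = (-1/3)·(-1)^n + (1/3)·2^n + (1)·(-2)^n.
At n = 12: a_12 = 5461.

5461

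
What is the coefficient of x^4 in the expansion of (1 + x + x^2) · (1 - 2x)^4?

8

(1 + x + x^2) has coefficients 1,1,1 for degrees 0…2.
(1 - 2x)^4 has coefficients 1,-8,24,-32,16 for degrees 0…4.
[x^4] = 1·16 + 1·(-32) + 1·24 = 8.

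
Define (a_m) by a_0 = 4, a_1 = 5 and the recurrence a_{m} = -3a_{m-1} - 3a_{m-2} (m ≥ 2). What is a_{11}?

The ordinary generating function has denominator 1 + 3y + 3y^2.
Iterating the recurrence: a_0,…,a_{11} = 4, 5, -27, 66, -117, 153, -108, -135, 729, -1782, 3159, -4131.

-4131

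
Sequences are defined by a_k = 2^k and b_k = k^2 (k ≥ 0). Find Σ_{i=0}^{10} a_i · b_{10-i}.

This is [x^10] in the product of the two ordinary generating functions.
Σ = 1·100 + 2·81 + 4·64 + 8·49 + 16·36 + 32·25 + 64·16 + 128·9 + 256·4 + 512·1 + 1024·0 = 5998.

5998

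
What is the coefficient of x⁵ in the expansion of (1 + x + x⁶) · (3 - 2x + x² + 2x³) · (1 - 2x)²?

4

(1 + x + x⁶) has coefficients 1,1,0,0,0,0 for degrees 0…5.
(3 - 2x + x² + 2x³) has coefficients 3,-2,1,2,0,0 for degrees 0…5.
Finally multiplying by (1 - 2x)², the product of all factors after the first has coefficients 3,-14,21,-10,-4,8 for degrees 0…5.
[x⁵] = 1·8 + 1·(-4) = 4.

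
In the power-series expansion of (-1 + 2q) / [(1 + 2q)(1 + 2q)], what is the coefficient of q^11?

The denominator gives the recurrence a_n = −4a_(n−1) − 4a_(n−2) for n ≥ 2; the numerator fixes a_0 = -1, a_1 = 6.
Iterating: -1, 6, -20, 56, -144, 352, -832, 1920, -4352, 9728, -21504, 47104, so a_11 = 47104.

47104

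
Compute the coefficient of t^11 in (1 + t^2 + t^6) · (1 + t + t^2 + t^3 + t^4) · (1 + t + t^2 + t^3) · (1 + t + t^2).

(1 + t^2 + t^6) has coefficients 1,0,1,0,0,0,1 for degrees 0…6.
(1 + t + t^2 + t^3 + t^4) has coefficients 1,1,1,1,1,0,0,0,0,0,0,0 for degrees 0…11.
Multiplying by (1 + t + t^2 + t^3) gives running coefficients 1,2,3,4,4,3,2,1,0,0,0,0 for degrees 0…11.
Finally multiplying by (1 + t + t^2), the product of all factors after the first has coefficients 1,3,6,9,11,11,9,6,3,1,0,0 for degrees 0…11.
[t^11] = 1·0 + 1·1 + 1·11 = 12.

12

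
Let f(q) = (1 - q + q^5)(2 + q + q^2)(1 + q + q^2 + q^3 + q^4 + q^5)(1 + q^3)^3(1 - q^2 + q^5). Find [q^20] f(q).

(1 - q + q^5) has coefficients 1,-1,0,0,0,1 for degrees 0…5.
(2 + q + q^2) has coefficients 2,1,1,0,0,0,0,0,0,0,0,0,0,0,0,0,0,0,0,0,0 for degrees 0…20.
Multiplying by (1 + q + q^2 + q^3 + q^4 + q^5) gives running coefficients 2,3,4,4,4,4,2,1,0,0,0,0,0,0,0,0,0,0,0,0,0 for degrees 0…20.
Multiplying by (1 + q^3)^3 gives running coefficients 2,3,4,10,13,16,20,22,24,20,18,16,10,7,4,2,1,0,0,0,0 for degrees 0…20.
Finally multiplying by (1 - q^2 + q^5), the product of all factors after the first has coefficients 2,3,2,7,9,8,10,10,14,11,10,16,14,15,14,13,13,8,6,4,2 for degrees 0…20.
[q^20] = 1·2 − 1·4 + 1·13 = 11.

11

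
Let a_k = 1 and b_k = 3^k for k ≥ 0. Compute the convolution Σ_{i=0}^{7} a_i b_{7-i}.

3280

The convolution is the x^7 coefficient of A(x)B(x).
Σ = 1·2187 + 1·729 + 1·243 + 1·81 + 1·27 + 1·9 + 1·3 + 1·1 = 3280.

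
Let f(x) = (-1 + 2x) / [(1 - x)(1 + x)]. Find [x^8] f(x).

-1

Partial fractions give a closed form: a_n = (1/2)·1^n + (-3/2)·(-1)^n.
At n = 8: a_8 = -1.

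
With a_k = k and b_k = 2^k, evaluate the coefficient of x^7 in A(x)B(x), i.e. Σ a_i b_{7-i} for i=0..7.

247

The convolution is the x^7 coefficient of A(x)B(x).
Σ = 0·128 + 1·64 + 2·32 + 3·16 + 4·8 + 5·4 + 6·2 + 7·1 = 247.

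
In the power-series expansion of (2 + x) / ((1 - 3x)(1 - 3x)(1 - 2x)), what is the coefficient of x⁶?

The denominator gives the recurrence a_n = 8a_(n−1) − 21a_(n−2) + 18a_(n−3) for n ≥ 3; the numerator fixes a_0 = 2, a_1 = 17, a_2 = 94.
Iterating: 2, 17, 94, 431, 1780, 6881, 25426, so a_6 = 25426.

25426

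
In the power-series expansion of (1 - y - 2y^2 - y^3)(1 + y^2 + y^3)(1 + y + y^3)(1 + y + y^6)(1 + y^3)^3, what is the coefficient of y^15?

(1 - y - 2y^2 - y^3) has coefficients 1,-1,-2,-1 for degrees 0…3.
(1 + y^2 + y^3) has coefficients 1,0,1,1,0,0,0,0,0,0,0,0,0,0,0,0 for degrees 0…15.
Multiplying by (1 + y + y^3) gives running coefficients 1,1,1,3,1,1,1,0,0,0,0,0,0,0,0,0 for degrees 0…15.
Multiplying by (1 + y + y^6) gives running coefficients 1,2,2,4,4,2,3,2,1,3,1,1,1,0,0,0 for degrees 0…15.
Finally multiplying by (1 + y^3)^3, the product of all factors after the first has coefficients 1,2,2,7,10,8,18,20,13,25,21,12,23,13,8,15 for degrees 0…15.
[y^15] = 1·15 − 1·8 − 2·13 − 1·23 = -42.

-42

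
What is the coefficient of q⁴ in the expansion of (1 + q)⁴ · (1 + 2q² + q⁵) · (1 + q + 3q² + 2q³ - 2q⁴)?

(1 + q)⁴ has coefficients 1,4,6,4,1 for degrees 0…4.
(1 + 2q² + q⁵) has coefficients 1,0,2,0,0 for degrees 0…4.
Finally multiplying by (1 + q + 3q² + 2q³ - 2q⁴), the product of all factors after the first has coefficients 1,1,5,4,4 for degrees 0…4.
[q⁴] = 1·4 + 4·4 + 6·5 + 4·1 + 1·1 = 55.

55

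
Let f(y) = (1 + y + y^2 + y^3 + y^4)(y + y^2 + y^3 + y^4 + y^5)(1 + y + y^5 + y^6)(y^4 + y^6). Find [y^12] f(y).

20

(1 + y + y^2 + y^3 + y^4) has coefficients 1,1,1,1,1 for degrees 0…4.
(y + y^2 + y^3 + y^4 + y^5) has coefficients 0,1,1,1,1,1,0,0,0,0,0,0,0 for degrees 0…12.
Multiplying by (1 + y + y^5 + y^6) gives running coefficients 0,1,2,2,2,2,2,2,2,2,2,1,0 for degrees 0…12.
Finally multiplying by (y^4 + y^6), the product of all factors after the first has coefficients 0,0,0,0,0,1,2,3,4,4,4,4,4 for degrees 0…12.
[y^12] = 1·4 + 1·4 + 1·4 + 1·4 + 1·4 = 20.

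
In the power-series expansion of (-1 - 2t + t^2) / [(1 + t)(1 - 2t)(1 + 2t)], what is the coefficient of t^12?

-1366

Partial fractions give a closed form: a_n = (-2/3)·(-1)^n + (-7/12)·2^n + (1/4)·(-2)^n.
At n = 12: a_12 = -1366.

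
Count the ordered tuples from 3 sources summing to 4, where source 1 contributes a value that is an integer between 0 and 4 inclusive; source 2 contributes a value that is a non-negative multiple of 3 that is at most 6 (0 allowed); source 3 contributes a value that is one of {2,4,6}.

2

The generating function for the choices is (1 + z + z^2 + z^3 + z^4)·(1 + z^3 + z^6)·(z^2 + z^4 + z^6); the count is [z^4].
(1 + z + z^2 + z^3 + z^4) has coefficients 1,1,1,1,1 for degrees 0…4.
(1 + z^3 + z^6) has coefficients 1,0,0,1,0 for degrees 0…4.
Finally multiplying by (z^2 + z^4 + z^6), the product of all factors after the first has coefficients 0,0,1,0,1 for degrees 0…4.
[z^4] = 1·1 + 1·0 + 1·1 + 1·0 + 1·0 = 2.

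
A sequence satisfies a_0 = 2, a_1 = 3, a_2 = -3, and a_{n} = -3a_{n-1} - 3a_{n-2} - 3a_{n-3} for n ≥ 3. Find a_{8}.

270

The ordinary generating function has denominator 1 + 3t + 3t^2 + 3t^3.
Iterating the recurrence: a_0,…,a_{8} = 2, 3, -3, -6, 18, -27, 45, -108, 270.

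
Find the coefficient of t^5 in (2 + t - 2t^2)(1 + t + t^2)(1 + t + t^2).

(2 + t - 2t^2) has coefficients 2,1,-2 for degrees 0…2.
(1 + t + t^2) has coefficients 1,1,1,0,0,0 for degrees 0…5.
Finally multiplying by (1 + t + t^2), the product of all factors after the first has coefficients 1,2,3,2,1,0 for degrees 0…5.
[t^5] = 2·0 + 1·1 − 2·2 = -3.

-3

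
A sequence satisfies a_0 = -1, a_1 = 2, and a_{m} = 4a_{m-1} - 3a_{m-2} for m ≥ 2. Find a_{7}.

3278

The ordinary generating function has denominator 1 - 4q + 3q^2.
Iterating the recurrence: a_0,…,a_{7} = -1, 2, 11, 38, 119, 362, 1091, 3278.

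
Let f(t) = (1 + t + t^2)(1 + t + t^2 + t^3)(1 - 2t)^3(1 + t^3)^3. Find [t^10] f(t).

(1 + t + t^2) has coefficients 1,1,1 for degrees 0…2.
(1 + t + t^2 + t^3) has coefficients 1,1,1,1,0,0,0,0,0,0,0 for degrees 0…10.
Multiplying by (1 - 2t)^3 gives running coefficients 1,-5,7,-1,-2,4,-8,0,0,0,0 for degrees 0…10.
Finally multiplying by (1 + t^3)^3, the product of all factors after the first has coefficients 1,-5,7,2,-17,25,-8,-21,33,-26,-11 for degrees 0…10.
[t^10] = 1·(-11) + 1·(-26) + 1·33 = -4.

-4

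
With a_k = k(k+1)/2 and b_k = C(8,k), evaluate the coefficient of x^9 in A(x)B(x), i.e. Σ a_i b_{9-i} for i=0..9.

The convolution is the x^9 coefficient of A(x)B(x).
Σ = 0·0 + 1·1 + 3·8 + 6·28 + 10·56 + 15·70 + 21·56 + 28·28 + 36·8 + 45·1 = 4096.

4096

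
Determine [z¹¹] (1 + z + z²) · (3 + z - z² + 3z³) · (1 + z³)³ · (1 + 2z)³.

(1 + z + z²) has coefficients 1,1,1 for degrees 0…2.
(3 + z - z² + 3z³) has coefficients 3,1,-1,3,0,0,0,0,0,0,0,0 for degrees 0…11.
Multiplying by (1 + z³)³ gives running coefficients 3,1,-1,12,3,-3,18,3,-3,12,1,-1 for degrees 0…11.
Finally multiplying by (1 + 2z)³, the product of all factors after the first has coefficients 3,19,41,42,71,151,132,99,207,174,61,125 for degrees 0…11.
[z¹¹] = 1·125 + 1·61 + 1·174 = 360.

360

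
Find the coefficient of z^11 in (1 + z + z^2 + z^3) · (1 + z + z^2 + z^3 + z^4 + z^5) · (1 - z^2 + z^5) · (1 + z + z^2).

8

(1 + z + z^2 + z^3) has coefficients 1,1,1,1 for degrees 0…3.
(1 + z + z^2 + z^3 + z^4 + z^5) has coefficients 1,1,1,1,1,1,0,0,0,0,0,0 for degrees 0…11.
Multiplying by (1 - z^2 + z^5) gives running coefficients 1,1,0,0,0,1,0,0,1,1,1,0 for degrees 0…11.
Finally multiplying by (1 + z + z^2), the product of all factors after the first has coefficients 1,2,2,1,0,1,1,1,1,2,3,2 for degrees 0…11.
[z^11] = 1·2 + 1·3 + 1·2 + 1·1 = 8.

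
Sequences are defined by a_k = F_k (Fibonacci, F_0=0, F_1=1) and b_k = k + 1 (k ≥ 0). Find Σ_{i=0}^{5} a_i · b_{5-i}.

Write out a_i and b_{5-i} for i = 0,…,5 and sum the products.
Σ = 0·6 + 1·5 + 1·4 + 2·3 + 3·2 + 5·1 = 26.

26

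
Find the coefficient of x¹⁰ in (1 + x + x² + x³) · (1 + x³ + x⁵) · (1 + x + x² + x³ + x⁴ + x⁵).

(1 + x + x² + x³) has coefficients 1,1,1,1 for degrees 0…3.
(1 + x³ + x⁵) has coefficients 1,0,0,1,0,1,0,0,0,0,0 for degrees 0…10.
Finally multiplying by (1 + x + x² + x³ + x⁴ + x⁵), the product of all factors after the first has coefficients 1,1,1,2,2,3,2,2,2,1,1 for degrees 0…10.
[x¹⁰] = 1·1 + 1·1 + 1·2 + 1·2 = 6.

6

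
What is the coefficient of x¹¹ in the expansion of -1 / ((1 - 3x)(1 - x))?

-265720

Partial fractions give a closed form: a_n = (-3/2)·3^n + (1/2)·1^n.
At n = 11: a_11 = -265720.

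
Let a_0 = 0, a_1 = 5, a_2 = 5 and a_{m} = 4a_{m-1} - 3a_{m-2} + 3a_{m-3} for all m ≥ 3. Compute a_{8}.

3095

The ordinary generating function has denominator 1 - 4x + 3x^2 - 3x^3.
Iterating the recurrence: a_0,…,a_{8} = 0, 5, 5, 5, 20, 80, 275, 920, 3095.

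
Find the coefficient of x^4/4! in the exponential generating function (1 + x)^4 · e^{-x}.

-15

The EGF product rule gives c_4 = Σ_{k_1+k_2=4} C(4; k_1,k_2) · ∏ g_i(k_i), where (1+x)^4 gives the falling factorial (4)_k; e^{-x} gives (-1)^k.
g_1(k) for k = 0…4: 1, 4, 12, 24, 24.
g_2(k) for k = 0…4: 1, -1, 1, -1, 1.
c_4 = Σ_k C(4,k)·g_1(k)·g_2(4−k) = 1·1·1 + 4·4·(-1) + 6·12·1 + 4·24·(-1) + 1·24·1 = 1 − 16 + 72 − 96 + 24 = -15.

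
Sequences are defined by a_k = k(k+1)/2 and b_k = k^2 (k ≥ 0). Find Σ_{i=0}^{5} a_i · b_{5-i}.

Write out a_i and b_{5-i} for i = 0,…,5 and sum the products.
Σ = 0·25 + 1·16 + 3·9 + 6·4 + 10·1 + 15·0 = 77.

77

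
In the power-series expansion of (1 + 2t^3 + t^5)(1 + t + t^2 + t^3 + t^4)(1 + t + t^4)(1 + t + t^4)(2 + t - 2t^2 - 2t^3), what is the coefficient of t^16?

-19

(1 + 2t^3 + t^5) has coefficients 1,0,0,2,0,1 for degrees 0…5.
(1 + t + t^2 + t^3 + t^4) has coefficients 1,1,1,1,1,0,0,0,0,0,0,0,0,0,0,0,0 for degrees 0…16.
Multiplying by (1 + t + t^4) gives running coefficients 1,2,2,2,3,2,1,1,1,0,0,0,0,0,0,0,0 for degrees 0…16.
Multiplying by (1 + t + t^4) gives running coefficients 1,3,4,4,6,7,5,4,5,3,1,1,1,0,0,0,0 for degrees 0…16.
Finally multiplying by (2 + t - 2t^2 - 2t^3), the product of all factors after the first has coefficients 2,7,9,4,2,4,-3,-13,-10,-7,-13,-13,-5,-3,-4,-2,0 for degrees 0…16.
[t^16] = 1·0 + 2·(-3) + 1·(-13) = -19.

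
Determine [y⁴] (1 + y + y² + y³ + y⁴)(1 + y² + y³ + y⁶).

3

(1 + y + y² + y³ + y⁴) has coefficients 1,1,1,1,1 for degrees 0…4.
(1 + y² + y³ + y⁶) has coefficients 1,0,1,1,0 for degrees 0…4.
[y⁴] = 1·0 + 1·1 + 1·1 + 1·0 + 1·1 = 3.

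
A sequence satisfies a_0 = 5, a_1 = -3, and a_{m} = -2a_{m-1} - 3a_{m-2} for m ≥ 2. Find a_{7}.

-189

The ordinary generating function has denominator 1 + 2t + 3t^2.
Iterating the recurrence: a_0,…,a_{7} = 5, -3, -9, 27, -27, -27, 135, -189.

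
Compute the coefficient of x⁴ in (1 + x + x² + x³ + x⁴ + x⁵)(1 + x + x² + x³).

4

(1 + x + x² + x³ + x⁴ + x⁵) has coefficients 1,1,1,1,1 for degrees 0…4.
(1 + x + x² + x³) has coefficients 1,1,1,1,0 for degrees 0…4.
[x⁴] = 1·0 + 1·1 + 1·1 + 1·1 + 1·1 = 4.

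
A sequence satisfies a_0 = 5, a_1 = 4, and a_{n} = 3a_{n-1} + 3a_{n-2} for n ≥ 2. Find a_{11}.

The ordinary generating function has denominator 1 - 3z - 3z^2.
Iterating the recurrence: a_0,…,a_{11} = 5, 4, 27, 93, 360, 1359, 5157, 19548, 74115, 280989, 1065312, 4038903.

4038903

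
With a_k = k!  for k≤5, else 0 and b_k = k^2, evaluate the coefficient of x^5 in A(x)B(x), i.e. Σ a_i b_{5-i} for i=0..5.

107

Write out a_i and b_{5-i} for i = 0,…,5 and sum the products.
Σ = 1·25 + 1·16 + 2·9 + 6·4 + 24·1 + 120·0 = 107.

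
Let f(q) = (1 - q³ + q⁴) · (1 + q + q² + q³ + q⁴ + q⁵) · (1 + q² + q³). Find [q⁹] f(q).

(1 - q³ + q⁴) has coefficients 1,0,0,-1,1 for degrees 0…4.
(1 + q + q² + q³ + q⁴ + q⁵) has coefficients 1,1,1,1,1,1,0,0,0,0 for degrees 0…9.
Finally multiplying by (1 + q² + q³), the product of all factors after the first has coefficients 1,1,2,3,3,3,2,2,1,0 for degrees 0…9.
[q⁹] = 1·0 − 1·2 + 1·3 = 1.

1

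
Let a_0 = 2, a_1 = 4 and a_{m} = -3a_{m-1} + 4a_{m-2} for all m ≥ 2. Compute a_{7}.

6556

The ordinary generating function has denominator 1 + 3t - 4t^2.
Iterating the recurrence: a_0,…,a_{7} = 2, 4, -4, 28, -100, 412, -1636, 6556.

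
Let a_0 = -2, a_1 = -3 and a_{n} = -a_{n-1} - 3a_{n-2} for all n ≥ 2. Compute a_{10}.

-351

The ordinary generating function has denominator 1 + t + 3t^2.
Iterating the recurrence: a_0,…,a_{10} = -2, -3, 9, 0, -27, 27, 54, -135, -27, 432, -351.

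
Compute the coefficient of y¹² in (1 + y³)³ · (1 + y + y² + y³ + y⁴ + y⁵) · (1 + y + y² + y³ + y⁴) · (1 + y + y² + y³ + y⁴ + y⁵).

145

(1 + y³)³ has coefficients 1,0,0,3,0,0,3,0,0,1 for degrees 0…9.
(1 + y + y² + y³ + y⁴ + y⁵) has coefficients 1,1,1,1,1,1,0,0,0,0,0,0,0 for degrees 0…12.
Multiplying by (1 + y + y² + y³ + y⁴) gives running coefficients 1,2,3,4,5,5,4,3,2,1,0,0,0 for degrees 0…12.
Finally multiplying by (1 + y + y² + y³ + y⁴ + y⁵), the product of all factors after the first has coefficients 1,3,6,10,15,20,23,24,23,20,15,10,6 for degrees 0…12.
[y¹²] = 1·6 + 3·20 + 3·23 + 1·10 = 145.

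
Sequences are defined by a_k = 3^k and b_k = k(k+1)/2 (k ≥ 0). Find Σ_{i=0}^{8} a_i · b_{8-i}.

Write out a_i and b_{8-i} for i = 0,…,8 and sum the products.
Σ = 1·36 + 3·28 + 9·21 + 27·15 + 81·10 + 243·6 + 729·3 + 2187·1 + 6561·0 = 7356.

7356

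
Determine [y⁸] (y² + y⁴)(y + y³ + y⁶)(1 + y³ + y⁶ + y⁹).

(y² + y⁴) has coefficients 0,0,1,0,1 for degrees 0…4.
(y + y³ + y⁶) has coefficients 0,1,0,1,0,0,1,0,0 for degrees 0…8.
Finally multiplying by (1 + y³ + y⁶ + y⁹), the product of all factors after the first has coefficients 0,1,0,1,1,0,2,1,0 for degrees 0…8.
[y⁸] = 1·2 + 1·1 = 3.

3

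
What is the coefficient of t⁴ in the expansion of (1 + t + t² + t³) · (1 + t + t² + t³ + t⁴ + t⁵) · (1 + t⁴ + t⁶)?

(1 + t + t² + t³) has coefficients 1,1,1,1 for degrees 0…3.
(1 + t + t² + t³ + t⁴ + t⁵) has coefficients 1,1,1,1,1 for degrees 0…4.
Finally multiplying by (1 + t⁴ + t⁶), the product of all factors after the first has coefficients 1,1,1,1,2 for degrees 0…4.
[t⁴] = 1·2 + 1·1 + 1·1 + 1·1 = 5.

5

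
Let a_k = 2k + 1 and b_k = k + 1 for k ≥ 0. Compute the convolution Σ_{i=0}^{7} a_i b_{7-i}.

204

This is [x^7] in the product of the two ordinary generating functions.
Σ = 1·8 + 3·7 + 5·6 + 7·5 + 9·4 + 11·3 + 13·2 + 15·1 = 204.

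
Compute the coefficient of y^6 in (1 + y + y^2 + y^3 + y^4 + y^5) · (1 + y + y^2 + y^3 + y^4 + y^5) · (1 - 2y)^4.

-3

(1 + y + y^2 + y^3 + y^4 + y^5) has coefficients 1,1,1,1,1,1 for degrees 0…5.
(1 + y + y^2 + y^3 + y^4 + y^5) has coefficients 1,1,1,1,1,1,0 for degrees 0…6.
Finally multiplying by (1 - 2y)^4, the product of all factors after the first has coefficients 1,-7,17,-15,1,1,0 for degrees 0…6.
[y^6] = 1·0 + 1·1 + 1·1 + 1·(-15) + 1·17 + 1·(-7) = -3.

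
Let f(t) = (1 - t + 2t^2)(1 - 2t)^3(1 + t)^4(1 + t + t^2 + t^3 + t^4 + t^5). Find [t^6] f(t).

(1 - t + 2t^2) has coefficients 1,-1,2 for degrees 0…2.
(1 - 2t)^3 has coefficients 1,-6,12,-8,0,0,0 for degrees 0…6.
Multiplying by (1 + t)^4 gives running coefficients 1,-2,-6,8,17,-6,-20 for degrees 0…6.
Finally multiplying by (1 + t + t^2 + t^3 + t^4 + t^5), the product of all factors after the first has coefficients 1,-1,-7,1,18,12,-9 for degrees 0…6.
[t^6] = 1·(-9) − 1·12 + 2·18 = 15.

15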